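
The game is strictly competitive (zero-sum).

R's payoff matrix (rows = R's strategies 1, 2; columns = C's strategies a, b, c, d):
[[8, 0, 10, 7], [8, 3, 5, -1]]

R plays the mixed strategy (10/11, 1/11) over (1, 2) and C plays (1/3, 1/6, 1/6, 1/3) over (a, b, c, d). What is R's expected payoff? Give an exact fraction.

Against (1/3, 1/6, 1/6, 1/3), each row's expected payoff is 1: 20/3; 2: 11/3.
Taking the (10/11, 1/11)-weighted average: (10/11)·(20/3) + (1/11)·(11/3) = 211/33.

211/33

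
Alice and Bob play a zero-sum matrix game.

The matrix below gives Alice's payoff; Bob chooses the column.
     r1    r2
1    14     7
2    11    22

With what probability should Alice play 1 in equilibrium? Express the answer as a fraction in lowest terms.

11/18

Row minima are 7 and 11, so Alice's maximin is 11; column maxima are 14 and 22, so Bob's minimax is 14. These differ, so the equilibrium is in mixed strategies.
Let Alice play 1 with probability p. Bob is indifferent when 14p + 11(1−p) = 7p + 22(1−p), giving p = 11/18.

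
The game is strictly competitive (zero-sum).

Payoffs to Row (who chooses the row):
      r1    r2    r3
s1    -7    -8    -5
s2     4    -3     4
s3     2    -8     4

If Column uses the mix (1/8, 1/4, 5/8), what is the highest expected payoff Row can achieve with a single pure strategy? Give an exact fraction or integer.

9/4

s1: (-7)·(1/8) + (-8)·(1/4) + (-5)·(5/8) = -6.
s2: (4)·(1/8) + (-3)·(1/4) + (4)·(5/8) = 9/4.
s3: (2)·(1/8) + (-8)·(1/4) + (4)·(5/8) = 3/4.
The best pure response is s2 with expected payoff 9/4.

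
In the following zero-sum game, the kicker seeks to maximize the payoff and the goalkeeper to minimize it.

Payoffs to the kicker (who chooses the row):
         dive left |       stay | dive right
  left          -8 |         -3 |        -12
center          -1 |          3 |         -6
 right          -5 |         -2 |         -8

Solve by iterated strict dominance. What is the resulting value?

-6

Row right is strictly dominated by row center (-1>-5, 3>-2, -6>-8); eliminate right.
Row left is strictly dominated by row center (-1>-8, 3>-3, -6>-12); eliminate left.
Column stay is strictly dominated by dive left for the goalkeeper (-1<3); eliminate stay.
Column dive left is strictly dominated by dive right for the goalkeeper (-6<-1); eliminate dive left.
Only (center, dive right) remains, with payoff -6.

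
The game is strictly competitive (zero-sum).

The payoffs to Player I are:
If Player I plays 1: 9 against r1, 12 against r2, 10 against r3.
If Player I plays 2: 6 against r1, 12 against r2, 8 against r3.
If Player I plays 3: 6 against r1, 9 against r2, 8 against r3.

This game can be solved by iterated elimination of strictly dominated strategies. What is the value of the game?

9

Column r2 is strictly dominated by r1 for Player II (9<12, 6<12, 6<9); eliminate r2.
Column r3 is strictly dominated by r1 for Player II (9<10, 6<8, 6<8); eliminate r3.
Row 2 is strictly dominated by row 1 (9>6); eliminate 2.
Row 3 is strictly dominated by row 1 (9>6); eliminate 3.
Only (1, r1) remains, with payoff 9.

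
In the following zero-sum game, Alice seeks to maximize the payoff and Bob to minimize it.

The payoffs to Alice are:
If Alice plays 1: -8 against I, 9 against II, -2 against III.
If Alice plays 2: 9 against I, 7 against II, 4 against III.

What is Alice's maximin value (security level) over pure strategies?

The worst-case payoff for each row is 1: -8, 2: 4.
The best of these is 4.

4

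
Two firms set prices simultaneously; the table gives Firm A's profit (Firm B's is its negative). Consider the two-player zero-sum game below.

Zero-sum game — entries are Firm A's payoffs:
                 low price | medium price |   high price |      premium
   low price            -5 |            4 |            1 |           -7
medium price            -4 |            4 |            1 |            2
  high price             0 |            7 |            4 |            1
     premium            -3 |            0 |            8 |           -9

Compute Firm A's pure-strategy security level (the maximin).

The worst-case payoff for each row is low price: -7, medium price: -4, high price: 0, premium: -9.
The best of these is 0.

0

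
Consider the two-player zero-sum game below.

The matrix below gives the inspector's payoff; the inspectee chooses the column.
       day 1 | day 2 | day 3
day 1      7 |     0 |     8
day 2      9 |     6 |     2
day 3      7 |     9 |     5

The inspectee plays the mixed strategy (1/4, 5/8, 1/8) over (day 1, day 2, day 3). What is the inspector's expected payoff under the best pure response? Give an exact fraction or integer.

8

day 1: (7)·(1/4) + (0)·(5/8) + (8)·(1/8) = 11/4.
day 2: (9)·(1/4) + (6)·(5/8) + (2)·(1/8) = 25/4.
day 3: (7)·(1/4) + (9)·(5/8) + (5)·(1/8) = 8.
The best pure response is day 3 with expected payoff 8.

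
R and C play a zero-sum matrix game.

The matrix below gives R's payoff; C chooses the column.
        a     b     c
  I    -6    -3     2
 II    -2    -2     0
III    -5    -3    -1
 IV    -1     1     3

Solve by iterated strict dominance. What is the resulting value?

Row III is strictly dominated by row II (-2>-5, -2>-3, 0>-1); eliminate III.
Column c is strictly dominated by a for C (-6<2, -2<0, -1<3); eliminate c.
Row I is strictly dominated by row II (-2>-6, -2>-3); eliminate I.
Row II is strictly dominated by row IV (-1>-2, 1>-2); eliminate II.
Column b is strictly dominated by a for C (-1<1); eliminate b.
Only (IV, a) remains, with payoff -1.

-1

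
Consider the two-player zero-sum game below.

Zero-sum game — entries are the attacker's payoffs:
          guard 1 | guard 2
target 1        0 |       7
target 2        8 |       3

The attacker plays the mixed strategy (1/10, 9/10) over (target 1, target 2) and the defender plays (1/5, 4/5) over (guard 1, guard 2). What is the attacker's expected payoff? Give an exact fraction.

Against (1/5, 4/5), each row's expected payoff is target 1: 28/5; target 2: 4.
Taking the (1/10, 9/10)-weighted average: (1/10)·(28/5) + (9/10)·(4) = 104/25.

104/25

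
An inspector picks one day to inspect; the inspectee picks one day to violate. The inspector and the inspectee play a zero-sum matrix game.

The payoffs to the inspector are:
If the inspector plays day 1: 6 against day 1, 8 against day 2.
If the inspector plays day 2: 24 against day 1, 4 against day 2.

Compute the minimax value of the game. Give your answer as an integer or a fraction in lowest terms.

Row minima are 6 and 4, so the inspector's maximin is 6; column maxima are 24 and 8, so the inspectee's minimax is 8. These differ, so the equilibrium is in mixed strategies.
Let the inspector play day 1 with probability p. The inspectee is indifferent when 6p + 24(1−p) = 8p + 4(1−p), giving p = 10/11.
Let the inspectee play day 1 with probability q. The inspector is indifferent when 6q + 8(1−q) = 24q + 4(1−q), giving q = 2/11.
The value is 6·(2/11) + (8)·(9/11) = 84/11.

84/11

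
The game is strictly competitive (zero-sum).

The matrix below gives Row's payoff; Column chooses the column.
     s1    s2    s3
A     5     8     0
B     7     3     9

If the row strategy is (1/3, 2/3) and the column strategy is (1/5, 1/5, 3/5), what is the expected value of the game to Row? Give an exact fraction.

Against (1/5, 1/5, 3/5), each row's expected payoff is A: 13/5; B: 37/5.
Taking the (1/3, 2/3)-weighted average: (1/3)·(13/5) + (2/3)·(37/5) = 29/5.

29/5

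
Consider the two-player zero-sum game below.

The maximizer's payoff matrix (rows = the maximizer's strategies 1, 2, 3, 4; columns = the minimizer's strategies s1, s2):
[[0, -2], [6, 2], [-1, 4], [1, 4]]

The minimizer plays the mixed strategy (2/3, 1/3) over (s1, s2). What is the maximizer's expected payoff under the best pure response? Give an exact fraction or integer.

14/3

1: (0)·(2/3) + (-2)·(1/3) = -2/3.
2: (6)·(2/3) + (2)·(1/3) = 14/3.
3: (-1)·(2/3) + (4)·(1/3) = 2/3.
4: (1)·(2/3) + (4)·(1/3) = 2.
The best pure response is 2 with expected payoff 14/3.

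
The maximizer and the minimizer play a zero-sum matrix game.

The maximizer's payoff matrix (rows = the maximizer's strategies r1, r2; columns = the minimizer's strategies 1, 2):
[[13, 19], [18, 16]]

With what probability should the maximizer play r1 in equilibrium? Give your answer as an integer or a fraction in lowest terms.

Row minima are 13 and 16, so the maximizer's maximin is 16; column maxima are 18 and 19, so the minimizer's minimax is 18. These differ, so the equilibrium is in mixed strategies.
Let the maximizer play r1 with probability p. The minimizer is indifferent when 13p + 18(1−p) = 19p + 16(1−p), giving p = 1/4.

1/4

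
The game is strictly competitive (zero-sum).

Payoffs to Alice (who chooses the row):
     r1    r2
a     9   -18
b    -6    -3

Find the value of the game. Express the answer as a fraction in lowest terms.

Row minima are -18 and -6, so Alice's maximin is -6; column maxima are 9 and -3, so Bob's minimax is -3. These differ, so the equilibrium is in mixed strategies.
Let Alice play a with probability p. Bob is indifferent when 9p − 6(1−p) = −18p − 3(1−p), giving p = 1/10.
Let Bob play r1 with probability q. Alice is indifferent when 9q − 18(1−q) = −6q − 3(1−q), giving q = 1/2.
The value is 9·(1/2) + (-18)·(1/2) = -9/2.

-9/2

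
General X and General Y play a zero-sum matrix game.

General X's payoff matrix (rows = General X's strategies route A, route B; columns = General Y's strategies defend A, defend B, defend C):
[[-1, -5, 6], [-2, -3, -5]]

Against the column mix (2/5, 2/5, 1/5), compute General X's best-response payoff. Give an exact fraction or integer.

route A: (-1)·(2/5) + (-5)·(2/5) + (6)·(1/5) = -6/5.
route B: (-2)·(2/5) + (-3)·(2/5) + (-5)·(1/5) = -3.
The best pure response is route A with expected payoff -6/5.

-6/5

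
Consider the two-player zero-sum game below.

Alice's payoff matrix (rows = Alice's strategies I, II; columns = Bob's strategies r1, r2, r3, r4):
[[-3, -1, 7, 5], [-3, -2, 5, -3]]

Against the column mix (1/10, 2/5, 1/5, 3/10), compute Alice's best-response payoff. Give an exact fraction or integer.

11/5

I: (-3)·(1/10) + (-1)·(2/5) + (7)·(1/5) + (5)·(3/10) = 11/5.
II: (-3)·(1/10) + (-2)·(2/5) + (5)·(1/5) + (-3)·(3/10) = -1.
The best pure response is I with expected payoff 11/5.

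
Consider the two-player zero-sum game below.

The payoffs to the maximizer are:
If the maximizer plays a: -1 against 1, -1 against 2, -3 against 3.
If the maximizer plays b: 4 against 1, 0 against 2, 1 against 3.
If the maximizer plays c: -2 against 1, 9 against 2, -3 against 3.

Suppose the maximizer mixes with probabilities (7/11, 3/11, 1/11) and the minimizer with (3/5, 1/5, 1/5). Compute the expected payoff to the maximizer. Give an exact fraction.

-2/11

Against (3/5, 1/5, 1/5), each row's expected payoff is a: -7/5; b: 13/5; c: 0.
Taking the (7/11, 3/11, 1/11)-weighted average: (7/11)·(-7/5) + (3/11)·(13/5) + (1/11)·(0) = -2/11.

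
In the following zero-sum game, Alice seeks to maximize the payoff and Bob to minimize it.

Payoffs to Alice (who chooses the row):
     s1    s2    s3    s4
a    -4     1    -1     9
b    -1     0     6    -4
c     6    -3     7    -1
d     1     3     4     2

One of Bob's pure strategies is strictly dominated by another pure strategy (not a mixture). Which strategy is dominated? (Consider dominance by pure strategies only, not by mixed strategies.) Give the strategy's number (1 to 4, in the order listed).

3

Bob prefers columns that give Alice less. Compare s3 with s1: -4 < -1, -1 < 6, 6 < 7, 1 < 4.
So s1 strictly dominates s3 for Bob; s3 is strictly dominated.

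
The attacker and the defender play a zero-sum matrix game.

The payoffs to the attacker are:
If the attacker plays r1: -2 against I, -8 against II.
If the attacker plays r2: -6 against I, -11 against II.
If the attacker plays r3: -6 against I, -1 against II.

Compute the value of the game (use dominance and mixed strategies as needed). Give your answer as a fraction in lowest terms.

-46/11

Row r2 is strictly dominated by row r1, so the attacker never plays it.
The remaining 2×2 game on (r1, r3) × (I, II) has no saddle point. Let the attacker play r1 with probability p; indifference gives −2p − 6(1−p) = −8p − (1−p), so p = 5/11.
Similarly the defender's optimal q on I is 7/11, and the value is -2·(7/11) + (-8)·(4/11) = -46/11.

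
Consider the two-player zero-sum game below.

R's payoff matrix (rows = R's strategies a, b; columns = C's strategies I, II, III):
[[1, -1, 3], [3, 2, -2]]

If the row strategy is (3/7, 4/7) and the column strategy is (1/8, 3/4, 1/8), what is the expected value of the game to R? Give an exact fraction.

23/28

Against (1/8, 3/4, 1/8), each row's expected payoff is a: -1/4; b: 13/8.
Taking the (3/7, 4/7)-weighted average: (3/7)·(-1/4) + (4/7)·(13/8) = 23/28.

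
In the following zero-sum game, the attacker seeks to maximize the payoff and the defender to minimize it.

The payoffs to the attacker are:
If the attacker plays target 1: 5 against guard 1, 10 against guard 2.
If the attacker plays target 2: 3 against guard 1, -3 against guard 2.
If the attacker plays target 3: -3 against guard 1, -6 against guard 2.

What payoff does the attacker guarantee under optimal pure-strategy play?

5

Row minima: 5, -3, -6 → the attacker's maximin is 5.
Column maxima: 5, 10 → the defender's minimax is 5.
They coincide at (target 1, guard 1), so the value is 5.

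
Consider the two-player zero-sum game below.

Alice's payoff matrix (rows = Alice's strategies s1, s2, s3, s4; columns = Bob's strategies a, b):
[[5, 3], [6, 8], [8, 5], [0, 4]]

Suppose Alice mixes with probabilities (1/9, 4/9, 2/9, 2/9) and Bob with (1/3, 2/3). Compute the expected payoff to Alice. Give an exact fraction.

Against (1/3, 2/3), each row's expected payoff is s1: 11/3; s2: 22/3; s3: 6; s4: 8/3.
Taking the (1/9, 4/9, 2/9, 2/9)-weighted average: (1/9)·(11/3) + (4/9)·(22/3) + (2/9)·(6) + (2/9)·(8/3) = 151/27.

151/27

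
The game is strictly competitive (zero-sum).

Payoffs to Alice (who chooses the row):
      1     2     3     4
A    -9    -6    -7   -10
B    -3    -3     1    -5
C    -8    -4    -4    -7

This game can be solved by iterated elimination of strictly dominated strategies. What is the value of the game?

-5

Row A is strictly dominated by row B (-3>-9, -3>-6, 1>-7, -5>-10); eliminate A.
Column 2 is strictly dominated by 4 for Bob (-5<-3, -7<-4); eliminate 2.
Row C is strictly dominated by row B (-3>-8, 1>-4, -5>-7); eliminate C.
Column 1 is strictly dominated by 4 for Bob (-5<-3); eliminate 1.
Column 3 is strictly dominated by 4 for Bob (-5<1); eliminate 3.
Only (B, 4) remains, with payoff -5.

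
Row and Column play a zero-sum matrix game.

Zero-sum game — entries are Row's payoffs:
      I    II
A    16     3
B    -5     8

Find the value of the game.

11/2

Row minima are 3 and -5, so Row's maximin is 3; column maxima are 16 and 8, so Column's minimax is 8. These differ, so the equilibrium is in mixed strategies.
Let Row play A with probability p. Column is indifferent when 16p − 5(1−p) = 3p + 8(1−p), giving p = 1/2.
Let Column play I with probability q. Row is indifferent when 16q + 3(1−q) = −5q + 8(1−q), giving q = 5/26.
The value is 16·(5/26) + (3)·(21/26) = 11/2.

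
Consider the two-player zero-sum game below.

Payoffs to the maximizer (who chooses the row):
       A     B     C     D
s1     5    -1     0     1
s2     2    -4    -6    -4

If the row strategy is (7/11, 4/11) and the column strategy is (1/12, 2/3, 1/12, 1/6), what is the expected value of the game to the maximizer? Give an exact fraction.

-61/44

Against (1/12, 2/3, 1/12, 1/6), each row's expected payoff is s1: -1/12; s2: -11/3.
Taking the (7/11, 4/11)-weighted average: (7/11)·(-1/12) + (4/11)·(-11/3) = -61/44.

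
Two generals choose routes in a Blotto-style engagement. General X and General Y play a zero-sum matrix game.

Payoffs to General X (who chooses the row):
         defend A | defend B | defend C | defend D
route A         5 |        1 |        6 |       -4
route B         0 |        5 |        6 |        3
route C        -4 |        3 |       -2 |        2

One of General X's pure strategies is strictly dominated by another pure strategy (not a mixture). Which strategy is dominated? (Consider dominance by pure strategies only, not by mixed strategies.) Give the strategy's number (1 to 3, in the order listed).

3

Compare route C with route B: 0 > -4, 5 > 3, 6 > -2, 3 > 2.
So route B strictly dominates route C for General X; route C is strictly dominated.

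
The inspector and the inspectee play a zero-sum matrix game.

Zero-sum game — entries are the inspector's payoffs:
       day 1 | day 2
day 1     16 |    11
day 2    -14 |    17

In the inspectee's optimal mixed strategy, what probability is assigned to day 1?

Row minima are 11 and -14, so the inspector's maximin is 11; column maxima are 16 and 17, so the inspectee's minimax is 16. These differ, so the equilibrium is in mixed strategies.
Let the inspectee play day 1 with probability q. The inspector is indifferent when 16q + 11(1−q) = −14q + 17(1−q), giving q = 1/6.

1/6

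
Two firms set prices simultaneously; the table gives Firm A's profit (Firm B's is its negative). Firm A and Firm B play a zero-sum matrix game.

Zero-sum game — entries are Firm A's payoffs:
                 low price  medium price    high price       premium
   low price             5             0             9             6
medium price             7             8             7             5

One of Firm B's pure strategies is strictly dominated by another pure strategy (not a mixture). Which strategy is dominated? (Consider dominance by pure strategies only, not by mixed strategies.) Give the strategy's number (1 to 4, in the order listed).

3

Firm B prefers columns that give Firm A less. Compare high price with premium: 6 < 9, 5 < 7.
So premium strictly dominates high price for Firm B; high price is strictly dominated.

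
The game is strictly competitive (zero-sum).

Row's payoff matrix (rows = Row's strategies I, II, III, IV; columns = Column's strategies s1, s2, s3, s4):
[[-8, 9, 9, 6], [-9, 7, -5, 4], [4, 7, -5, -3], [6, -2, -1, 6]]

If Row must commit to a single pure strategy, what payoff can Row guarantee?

The worst-case payoff for each row is I: -8, II: -9, III: -5, IV: -2.
The best of these is -2.

-2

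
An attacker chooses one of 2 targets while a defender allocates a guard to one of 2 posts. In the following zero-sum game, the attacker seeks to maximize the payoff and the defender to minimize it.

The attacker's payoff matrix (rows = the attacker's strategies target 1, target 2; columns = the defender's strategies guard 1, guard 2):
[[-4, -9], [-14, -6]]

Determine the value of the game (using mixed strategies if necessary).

-102/13

Row minima are -9 and -14, so the attacker's maximin is -9; column maxima are -4 and -6, so the defender's minimax is -6. These differ, so the equilibrium is in mixed strategies.
Let the attacker play target 1 with probability p. The defender is indifferent when −4p − 14(1−p) = −9p − 6(1−p), giving p = 8/13.
Let the defender play guard 1 with probability q. The attacker is indifferent when −4q − 9(1−q) = −14q − 6(1−q), giving q = 3/13.
The value is -4·(3/13) + (-9)·(10/13) = -102/13.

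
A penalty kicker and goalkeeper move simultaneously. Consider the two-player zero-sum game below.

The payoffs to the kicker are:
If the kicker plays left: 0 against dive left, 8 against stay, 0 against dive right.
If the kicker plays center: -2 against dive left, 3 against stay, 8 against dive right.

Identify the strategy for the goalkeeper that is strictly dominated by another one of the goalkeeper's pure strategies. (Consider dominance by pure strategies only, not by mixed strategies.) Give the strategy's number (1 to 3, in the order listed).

The goalkeeper prefers columns that give the kicker less. Compare stay with dive left: 0 < 8, -2 < 3.
So dive left strictly dominates stay for the goalkeeper; stay is strictly dominated.

2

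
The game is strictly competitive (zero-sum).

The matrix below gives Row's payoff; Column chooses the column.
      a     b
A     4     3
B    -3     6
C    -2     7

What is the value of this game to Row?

17/5

Row B is strictly dominated by row C, so Row never plays it.
The remaining 2×2 game on (A, C) × (a, b) has no saddle point. Let Row play A with probability p; indifference gives 4p − 2(1−p) = 3p + 7(1−p), so p = 9/10.
Similarly Column's optimal q on a is 2/5, and the value is 4·(2/5) + (3)·(3/5) = 17/5.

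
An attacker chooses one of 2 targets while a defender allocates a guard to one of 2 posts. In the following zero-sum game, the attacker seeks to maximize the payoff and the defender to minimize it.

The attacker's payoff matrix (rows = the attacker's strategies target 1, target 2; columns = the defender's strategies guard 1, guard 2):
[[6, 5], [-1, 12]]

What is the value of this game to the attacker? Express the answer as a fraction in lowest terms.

Row minima are 5 and -1, so the attacker's maximin is 5; column maxima are 6 and 12, so the defender's minimax is 6. These differ, so the equilibrium is in mixed strategies.
Let the attacker play target 1 with probability p. The defender is indifferent when 6p − (1−p) = 5p + 12(1−p), giving p = 13/14.
Let the defender play guard 1 with probability q. The attacker is indifferent when 6q + 5(1−q) = −q + 12(1−q), giving q = 1/2.
The value is 6·(1/2) + (5)·(1/2) = 11/2.

11/2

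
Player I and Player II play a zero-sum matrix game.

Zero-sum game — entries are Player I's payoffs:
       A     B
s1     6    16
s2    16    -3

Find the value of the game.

274/29

Row minima are 6 and -3, so Player I's maximin is 6; column maxima are 16 and 16, so Player II's minimax is 16. These differ, so the equilibrium is in mixed strategies.
Let Player I play s1 with probability p. Player II is indifferent when 6p + 16(1−p) = 16p − 3(1−p), giving p = 19/29.
Let Player II play A with probability q. Player I is indifferent when 6q + 16(1−q) = 16q − 3(1−q), giving q = 19/29.
The value is 6·(19/29) + (16)·(10/29) = 274/29.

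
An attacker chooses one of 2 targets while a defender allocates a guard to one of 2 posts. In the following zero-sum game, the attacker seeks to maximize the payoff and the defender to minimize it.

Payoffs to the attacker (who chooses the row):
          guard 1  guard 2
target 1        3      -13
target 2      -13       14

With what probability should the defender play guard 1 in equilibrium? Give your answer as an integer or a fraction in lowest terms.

27/43

Row minima are -13 and -13, so the attacker's maximin is -13; column maxima are 3 and 14, so the defender's minimax is 3. These differ, so the equilibrium is in mixed strategies.
Let the defender play guard 1 with probability q. The attacker is indifferent when 3q − 13(1−q) = −13q + 14(1−q), giving q = 27/43.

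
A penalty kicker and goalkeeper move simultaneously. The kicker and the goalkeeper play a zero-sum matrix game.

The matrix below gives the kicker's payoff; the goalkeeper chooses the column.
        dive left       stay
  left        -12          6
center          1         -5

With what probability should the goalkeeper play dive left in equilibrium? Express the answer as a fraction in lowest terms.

Row minima are -12 and -5, so the kicker's maximin is -5; column maxima are 1 and 6, so the goalkeeper's minimax is 1. These differ, so the equilibrium is in mixed strategies.
Let the goalkeeper play dive left with probability q. The kicker is indifferent when −12q + 6(1−q) = q − 5(1−q), giving q = 11/24.

11/24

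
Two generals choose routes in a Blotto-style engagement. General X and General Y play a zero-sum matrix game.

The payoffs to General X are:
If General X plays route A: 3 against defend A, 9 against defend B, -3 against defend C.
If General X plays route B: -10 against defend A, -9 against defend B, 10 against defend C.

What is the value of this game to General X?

0

Column defend B is strictly dominated by defend A for General Y (it gives General X more in every row).
The remaining 2×2 game on (route A, route B) × (defend A, defend C) has no saddle point. Let General X play route A with probability p; indifference gives 3p − 10(1−p) = −3p + 10(1−p), so p = 10/13.
Similarly General Y's optimal q on defend A is 1/2, and the value is 3·(1/2) + (-3)·(1/2) = 0.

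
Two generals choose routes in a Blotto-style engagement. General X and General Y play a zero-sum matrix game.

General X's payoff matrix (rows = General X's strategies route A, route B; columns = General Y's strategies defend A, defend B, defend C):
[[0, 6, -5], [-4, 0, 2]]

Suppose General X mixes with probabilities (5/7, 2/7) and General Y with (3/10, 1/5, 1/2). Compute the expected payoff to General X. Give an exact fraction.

-69/70

Against (3/10, 1/5, 1/2), each row's expected payoff is route A: -13/10; route B: -1/5.
Taking the (5/7, 2/7)-weighted average: (5/7)·(-13/10) + (2/7)·(-1/5) = -69/70.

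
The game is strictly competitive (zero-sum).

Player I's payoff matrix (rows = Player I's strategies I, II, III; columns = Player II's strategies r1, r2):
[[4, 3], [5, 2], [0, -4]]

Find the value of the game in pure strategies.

Row minima: 3, 2, -4 → Player I's maximin is 3.
Column maxima: 5, 3 → Player II's minimax is 3.
They coincide at (I, r2), so the value is 3.

3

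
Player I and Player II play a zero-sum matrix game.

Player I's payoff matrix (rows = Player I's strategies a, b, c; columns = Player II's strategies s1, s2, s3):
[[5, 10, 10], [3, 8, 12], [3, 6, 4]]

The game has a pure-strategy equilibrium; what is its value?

Row minima: 5, 3, 3 → Player I's maximin is 5.
Column maxima: 5, 10, 12 → Player II's minimax is 5.
They coincide at (a, s1), so the value is 5.

5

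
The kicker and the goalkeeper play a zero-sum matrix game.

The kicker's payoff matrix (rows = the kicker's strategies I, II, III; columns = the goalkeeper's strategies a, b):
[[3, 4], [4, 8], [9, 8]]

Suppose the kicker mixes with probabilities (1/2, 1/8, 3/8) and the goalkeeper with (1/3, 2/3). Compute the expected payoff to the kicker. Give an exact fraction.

139/24

Against (1/3, 2/3), each row's expected payoff is I: 11/3; II: 20/3; III: 25/3.
Taking the (1/2, 1/8, 3/8)-weighted average: (1/2)·(11/3) + (1/8)·(20/3) + (3/8)·(25/3) = 139/24.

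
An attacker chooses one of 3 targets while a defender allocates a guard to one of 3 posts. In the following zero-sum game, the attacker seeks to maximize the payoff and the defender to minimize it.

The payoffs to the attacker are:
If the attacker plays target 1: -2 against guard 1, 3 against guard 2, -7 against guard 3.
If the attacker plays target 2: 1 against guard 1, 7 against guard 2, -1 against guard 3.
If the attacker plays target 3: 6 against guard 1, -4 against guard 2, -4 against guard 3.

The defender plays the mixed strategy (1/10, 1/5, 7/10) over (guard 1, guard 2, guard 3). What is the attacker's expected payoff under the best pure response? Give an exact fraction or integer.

target 1: (-2)·(1/10) + (3)·(1/5) + (-7)·(7/10) = -9/2.
target 2: (1)·(1/10) + (7)·(1/5) + (-1)·(7/10) = 4/5.
target 3: (6)·(1/10) + (-4)·(1/5) + (-4)·(7/10) = -3.
The best pure response is target 2 with expected payoff 4/5.

4/5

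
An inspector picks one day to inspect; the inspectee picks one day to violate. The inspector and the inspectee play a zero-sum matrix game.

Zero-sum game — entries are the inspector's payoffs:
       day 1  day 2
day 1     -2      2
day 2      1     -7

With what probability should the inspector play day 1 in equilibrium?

Row minima are -2 and -7, so the inspector's maximin is -2; column maxima are 1 and 2, so the inspectee's minimax is 1. These differ, so the equilibrium is in mixed strategies.
Let the inspector play day 1 with probability p. The inspectee is indifferent when −2p + (1−p) = 2p − 7(1−p), giving p = 2/3.

2/3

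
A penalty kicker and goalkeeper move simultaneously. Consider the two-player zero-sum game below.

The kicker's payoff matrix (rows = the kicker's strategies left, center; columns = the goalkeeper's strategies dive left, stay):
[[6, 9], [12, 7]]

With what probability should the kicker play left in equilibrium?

5/8

Row minima are 6 and 7, so the kicker's maximin is 7; column maxima are 12 and 9, so the goalkeeper's minimax is 9. These differ, so the equilibrium is in mixed strategies.
Let the kicker play left with probability p. The goalkeeper is indifferent when 6p + 12(1−p) = 9p + 7(1−p), giving p = 5/8.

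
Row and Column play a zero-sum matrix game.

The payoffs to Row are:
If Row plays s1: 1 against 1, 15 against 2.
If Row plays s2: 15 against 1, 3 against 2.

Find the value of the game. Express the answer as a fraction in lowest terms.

Row minima are 1 and 3, so Row's maximin is 3; column maxima are 15 and 15, so Column's minimax is 15. These differ, so the equilibrium is in mixed strategies.
Let Row play s1 with probability p. Column is indifferent when p + 15(1−p) = 15p + 3(1−p), giving p = 6/13.
Let Column play 1 with probability q. Row is indifferent when q + 15(1−q) = 15q + 3(1−q), giving q = 6/13.
The value is 1·(6/13) + (15)·(7/13) = 111/13.

111/13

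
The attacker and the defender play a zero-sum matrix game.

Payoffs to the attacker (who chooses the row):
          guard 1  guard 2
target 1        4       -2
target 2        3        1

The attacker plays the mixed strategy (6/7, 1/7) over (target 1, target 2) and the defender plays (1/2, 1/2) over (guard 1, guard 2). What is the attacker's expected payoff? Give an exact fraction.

8/7

Against (1/2, 1/2), each row's expected payoff is target 1: 1; target 2: 2.
Taking the (6/7, 1/7)-weighted average: (6/7)·(1) + (1/7)·(2) = 8/7.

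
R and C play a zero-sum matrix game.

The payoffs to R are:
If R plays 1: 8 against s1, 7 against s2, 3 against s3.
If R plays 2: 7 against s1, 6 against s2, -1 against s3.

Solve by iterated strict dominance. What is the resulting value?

3

Column s1 is strictly dominated by s2 for C (7<8, 6<7); eliminate s1.
Column s2 is strictly dominated by s3 for C (3<7, -1<6); eliminate s2.
Row 2 is strictly dominated by row 1 (3>-1); eliminate 2.
Only (1, s3) remains, with payoff 3.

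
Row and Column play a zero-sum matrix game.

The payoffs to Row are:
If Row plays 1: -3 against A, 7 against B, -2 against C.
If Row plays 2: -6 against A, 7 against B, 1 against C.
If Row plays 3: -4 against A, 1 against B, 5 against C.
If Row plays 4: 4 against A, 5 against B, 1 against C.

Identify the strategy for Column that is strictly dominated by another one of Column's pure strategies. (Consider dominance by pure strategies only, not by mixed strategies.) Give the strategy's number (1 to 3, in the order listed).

2

Column prefers columns that give Row less. Compare B with A: -3 < 7, -6 < 7, -4 < 1, 4 < 5.
So A strictly dominates B for Column; B is strictly dominated.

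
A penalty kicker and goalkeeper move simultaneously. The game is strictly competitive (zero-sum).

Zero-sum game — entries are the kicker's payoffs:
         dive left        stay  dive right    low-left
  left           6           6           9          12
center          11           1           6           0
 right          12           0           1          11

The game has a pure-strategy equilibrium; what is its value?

Row minima: 6, 0, 0 → the kicker's maximin is 6.
Column maxima: 12, 6, 9, 12 → the goalkeeper's minimax is 6.
They coincide at (left, stay), so the value is 6.

6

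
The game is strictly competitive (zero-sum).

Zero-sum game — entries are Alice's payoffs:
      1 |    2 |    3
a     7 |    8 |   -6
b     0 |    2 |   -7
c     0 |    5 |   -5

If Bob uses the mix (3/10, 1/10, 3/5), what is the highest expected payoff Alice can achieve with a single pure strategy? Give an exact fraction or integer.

a: (7)·(3/10) + (8)·(1/10) + (-6)·(3/5) = -7/10.
b: (0)·(3/10) + (2)·(1/10) + (-7)·(3/5) = -4.
c: (0)·(3/10) + (5)·(1/10) + (-5)·(3/5) = -5/2.
The best pure response is a with expected payoff -7/10.

-7/10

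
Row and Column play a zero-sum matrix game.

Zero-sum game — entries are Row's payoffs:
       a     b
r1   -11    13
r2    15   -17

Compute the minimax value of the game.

1/7

Row minima are -11 and -17, so Row's maximin is -11; column maxima are 15 and 13, so Column's minimax is 13. These differ, so the equilibrium is in mixed strategies.
Let Row play r1 with probability p. Column is indifferent when −11p + 15(1−p) = 13p − 17(1−p), giving p = 4/7.
Let Column play a with probability q. Row is indifferent when −11q + 13(1−q) = 15q − 17(1−q), giving q = 15/28.
The value is -11·(15/28) + (13)·(13/28) = 1/7.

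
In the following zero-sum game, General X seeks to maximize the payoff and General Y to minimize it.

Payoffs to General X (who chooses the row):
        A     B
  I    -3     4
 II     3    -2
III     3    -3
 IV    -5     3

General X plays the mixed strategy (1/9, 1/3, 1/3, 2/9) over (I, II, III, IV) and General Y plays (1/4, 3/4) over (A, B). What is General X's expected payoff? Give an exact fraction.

-5/18

Against (1/4, 3/4), each row's expected payoff is I: 9/4; II: -3/4; III: -3/2; IV: 1.
Taking the (1/9, 1/3, 1/3, 2/9)-weighted average: (1/9)·(9/4) + (1/3)·(-3/4) + (1/3)·(-3/2) + (2/9)·(1) = -5/18.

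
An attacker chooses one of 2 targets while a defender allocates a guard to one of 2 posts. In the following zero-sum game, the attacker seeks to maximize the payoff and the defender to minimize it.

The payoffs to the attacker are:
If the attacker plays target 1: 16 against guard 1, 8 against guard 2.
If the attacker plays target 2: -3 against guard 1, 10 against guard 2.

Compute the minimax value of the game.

184/21

Row minima are 8 and -3, so the attacker's maximin is 8; column maxima are 16 and 10, so the defender's minimax is 10. These differ, so the equilibrium is in mixed strategies.
Let the attacker play target 1 with probability p. The defender is indifferent when 16p − 3(1−p) = 8p + 10(1−p), giving p = 13/21.
Let the defender play guard 1 with probability q. The attacker is indifferent when 16q + 8(1−q) = −3q + 10(1−q), giving q = 2/21.
The value is 16·(2/21) + (8)·(19/21) = 184/21.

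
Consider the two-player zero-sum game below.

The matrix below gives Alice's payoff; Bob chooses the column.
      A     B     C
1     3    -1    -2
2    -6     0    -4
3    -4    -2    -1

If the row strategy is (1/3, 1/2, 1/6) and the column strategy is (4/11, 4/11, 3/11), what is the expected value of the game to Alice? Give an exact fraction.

Against (4/11, 4/11, 3/11), each row's expected payoff is 1: 2/11; 2: -36/11; 3: -27/11.
Taking the (1/3, 1/2, 1/6)-weighted average: (1/3)·(2/11) + (1/2)·(-36/11) + (1/6)·(-27/11) = -131/66.

-131/66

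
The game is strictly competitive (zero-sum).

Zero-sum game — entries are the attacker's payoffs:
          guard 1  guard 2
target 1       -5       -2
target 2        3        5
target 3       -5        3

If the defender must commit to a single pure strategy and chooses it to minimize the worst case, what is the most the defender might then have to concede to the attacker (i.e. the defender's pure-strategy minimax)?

The worst case (largest entry) in each column is guard 1: 3, guard 2: 5.
The best (smallest) of these is 3.

3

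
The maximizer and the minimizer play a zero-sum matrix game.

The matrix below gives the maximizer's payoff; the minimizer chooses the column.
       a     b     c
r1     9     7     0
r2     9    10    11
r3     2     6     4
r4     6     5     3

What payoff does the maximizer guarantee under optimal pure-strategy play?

9

Row minima: 0, 9, 2, 3 → the maximizer's maximin is 9.
Column maxima: 9, 10, 11 → the minimizer's minimax is 9.
They coincide at (r2, a), so the value is 9.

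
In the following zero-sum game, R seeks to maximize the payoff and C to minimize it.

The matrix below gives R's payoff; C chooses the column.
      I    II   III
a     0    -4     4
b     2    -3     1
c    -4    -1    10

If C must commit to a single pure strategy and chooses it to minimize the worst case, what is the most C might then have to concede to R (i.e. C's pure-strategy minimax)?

-1

The worst case (largest entry) in each column is I: 2, II: -1, III: 10.
The best (smallest) of these is -1.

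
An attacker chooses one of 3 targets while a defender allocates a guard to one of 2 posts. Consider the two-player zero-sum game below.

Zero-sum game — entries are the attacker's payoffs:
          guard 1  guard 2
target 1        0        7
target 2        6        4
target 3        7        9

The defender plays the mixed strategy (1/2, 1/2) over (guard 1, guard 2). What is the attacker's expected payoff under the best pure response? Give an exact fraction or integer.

target 1: (0)·(1/2) + (7)·(1/2) = 7/2.
target 2: (6)·(1/2) + (4)·(1/2) = 5.
target 3: (7)·(1/2) + (9)·(1/2) = 8.
The best pure response is target 3 with expected payoff 8.

8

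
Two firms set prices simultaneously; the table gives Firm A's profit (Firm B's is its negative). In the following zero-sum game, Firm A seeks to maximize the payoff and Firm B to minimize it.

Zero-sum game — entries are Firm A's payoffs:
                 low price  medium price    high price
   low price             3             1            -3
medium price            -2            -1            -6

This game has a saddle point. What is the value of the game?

-3

Row minima: -3, -6 → Firm A's maximin is -3.
Column maxima: 3, 1, -3 → Firm B's minimax is -3.
They coincide at (low price, high price), so the value is -3.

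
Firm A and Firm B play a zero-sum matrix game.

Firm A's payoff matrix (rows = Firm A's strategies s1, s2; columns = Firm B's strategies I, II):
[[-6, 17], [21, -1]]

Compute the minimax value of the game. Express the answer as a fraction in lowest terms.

39/5

Row minima are -6 and -1, so Firm A's maximin is -1; column maxima are 21 and 17, so Firm B's minimax is 17. These differ, so the equilibrium is in mixed strategies.
Let Firm A play s1 with probability p. Firm B is indifferent when −6p + 21(1−p) = 17p − (1−p), giving p = 22/45.
Let Firm B play I with probability q. Firm A is indifferent when −6q + 17(1−q) = 21q − (1−q), giving q = 2/5.
The value is -6·(2/5) + (17)·(3/5) = 39/5.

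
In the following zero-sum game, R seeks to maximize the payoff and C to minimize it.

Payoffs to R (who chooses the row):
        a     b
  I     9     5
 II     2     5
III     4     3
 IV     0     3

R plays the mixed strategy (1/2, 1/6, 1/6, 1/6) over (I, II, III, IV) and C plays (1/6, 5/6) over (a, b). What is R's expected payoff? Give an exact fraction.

163/36

Against (1/6, 5/6), each row's expected payoff is I: 17/3; II: 9/2; III: 19/6; IV: 5/2.
Taking the (1/2, 1/6, 1/6, 1/6)-weighted average: (1/2)·(17/3) + (1/6)·(9/2) + (1/6)·(19/6) + (1/6)·(5/2) = 163/36.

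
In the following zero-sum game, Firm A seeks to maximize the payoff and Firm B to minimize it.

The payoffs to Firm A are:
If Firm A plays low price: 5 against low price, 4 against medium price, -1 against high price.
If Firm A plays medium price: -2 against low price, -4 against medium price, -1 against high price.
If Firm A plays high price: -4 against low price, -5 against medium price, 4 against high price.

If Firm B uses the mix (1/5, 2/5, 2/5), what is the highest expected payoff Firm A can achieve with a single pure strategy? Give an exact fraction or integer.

low price: (5)·(1/5) + (4)·(2/5) + (-1)·(2/5) = 11/5.
medium price: (-2)·(1/5) + (-4)·(2/5) + (-1)·(2/5) = -12/5.
high price: (-4)·(1/5) + (-5)·(2/5) + (4)·(2/5) = -6/5.
The best pure response is low price with expected payoff 11/5.

11/5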